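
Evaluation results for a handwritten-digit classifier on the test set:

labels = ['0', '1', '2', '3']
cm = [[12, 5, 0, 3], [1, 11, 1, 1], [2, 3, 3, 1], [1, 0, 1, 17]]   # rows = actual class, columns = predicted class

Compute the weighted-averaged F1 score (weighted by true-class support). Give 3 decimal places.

Per-class F1 score (2·TP/(2·TP+FP+FN)):
  0: TP=12, FP=1+2+1=4, FN=5+0+3=8 → 24/36 = 0.6667
  1: TP=11, FP=5+3+0=8, FN=1+1+1=3 → 22/33 = 0.6667
  2: TP=3, FP=0+1+1=2, FN=2+3+1=6 → 6/14 = 0.4286
  3: TP=17, FP=3+1+1=5, FN=1+0+1=2 → 34/41 = 0.8293
Weighted-F1 score = Σ (supportᵢ/N)·F1 scoreᵢ with N=62: (20/62)·0.6667 + (14/62)·0.6667 + (9/62)·0.4286 + (19/62)·0.8293 = 0.682

0.682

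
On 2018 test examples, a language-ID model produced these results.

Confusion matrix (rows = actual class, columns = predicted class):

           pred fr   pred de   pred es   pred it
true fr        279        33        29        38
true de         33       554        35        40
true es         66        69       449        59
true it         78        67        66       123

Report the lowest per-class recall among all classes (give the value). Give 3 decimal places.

Per-class recall (TP/(TP+FN)):
  fr: TP=279, FN=33+29+38=100 → 279/379 = 0.7361
  de: TP=554, FN=33+35+40=108 → 554/662 = 0.8369
  es: TP=449, FN=66+69+59=194 → 449/643 = 0.6983
  it: TP=123, FN=78+67+66=211 → 123/334 = 0.3683
Lowest is class 'it' with recall = 0.368.

0.368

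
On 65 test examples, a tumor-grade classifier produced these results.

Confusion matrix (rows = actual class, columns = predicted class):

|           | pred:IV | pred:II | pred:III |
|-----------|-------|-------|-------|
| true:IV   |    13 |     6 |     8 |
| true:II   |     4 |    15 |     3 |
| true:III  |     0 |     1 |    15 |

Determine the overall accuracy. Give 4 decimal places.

Accuracy = trace / total = (13+15+15=43) / 65 = 43/65 = 0.6615

0.6615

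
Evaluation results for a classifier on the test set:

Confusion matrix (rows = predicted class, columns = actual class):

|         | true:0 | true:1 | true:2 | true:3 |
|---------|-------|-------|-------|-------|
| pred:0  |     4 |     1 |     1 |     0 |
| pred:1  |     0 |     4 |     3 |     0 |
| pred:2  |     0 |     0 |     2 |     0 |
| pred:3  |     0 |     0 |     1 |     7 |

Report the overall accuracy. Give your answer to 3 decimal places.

Accuracy = trace / total = (4+4+2+7=17) / 23 = 17/23 = 0.739

0.739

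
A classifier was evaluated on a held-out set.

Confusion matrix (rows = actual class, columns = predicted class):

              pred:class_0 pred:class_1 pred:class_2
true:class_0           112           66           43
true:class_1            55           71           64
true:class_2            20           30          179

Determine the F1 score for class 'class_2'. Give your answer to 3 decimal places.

Take TP from the diagonal, FP from the rest of the 'class_2' prediction marginal, FN from the rest of the 'class_2' actual marginal.
F1 score = 2·TP/(2·TP+FP+FN).
class_2: TP=179, FP=43+64=107, FN=20+30=50 → 358/515 = 0.6951

0.695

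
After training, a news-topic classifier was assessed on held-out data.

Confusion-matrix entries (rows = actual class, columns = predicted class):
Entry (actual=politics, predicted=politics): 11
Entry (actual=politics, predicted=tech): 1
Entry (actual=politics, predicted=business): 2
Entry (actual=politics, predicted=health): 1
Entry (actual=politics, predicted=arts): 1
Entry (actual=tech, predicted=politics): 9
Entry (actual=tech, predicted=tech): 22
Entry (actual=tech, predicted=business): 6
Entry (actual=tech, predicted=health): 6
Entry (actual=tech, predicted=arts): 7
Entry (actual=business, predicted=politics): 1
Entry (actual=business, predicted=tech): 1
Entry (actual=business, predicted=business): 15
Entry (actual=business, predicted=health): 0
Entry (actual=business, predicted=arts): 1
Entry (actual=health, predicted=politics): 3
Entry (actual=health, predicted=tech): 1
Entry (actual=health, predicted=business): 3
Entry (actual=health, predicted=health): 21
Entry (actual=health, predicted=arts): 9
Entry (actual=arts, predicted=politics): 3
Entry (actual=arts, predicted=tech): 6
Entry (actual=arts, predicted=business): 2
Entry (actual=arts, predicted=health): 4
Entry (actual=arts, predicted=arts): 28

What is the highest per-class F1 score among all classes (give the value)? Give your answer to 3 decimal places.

Per-class F1 score (2·TP/(2·TP+FP+FN)):
  politics: TP=11, FP=9+1+3+3=16, FN=1+2+1+1=5 → 22/43 = 0.5116
  tech: TP=22, FP=1+1+1+6=9, FN=9+6+6+7=28 → 44/81 = 0.5432
  business: TP=15, FP=2+6+3+2=13, FN=1+1+0+1=3 → 30/46 = 0.6522
  health: TP=21, FP=1+6+0+4=11, FN=3+1+3+9=16 → 42/69 = 0.6087
  arts: TP=28, FP=1+7+1+9=18, FN=3+6+2+4=15 → 56/89 = 0.6292
Highest is class 'business' with F1 score = 0.652.

0.652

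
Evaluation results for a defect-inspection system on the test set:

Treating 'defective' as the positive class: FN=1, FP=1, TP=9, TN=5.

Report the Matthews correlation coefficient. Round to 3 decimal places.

MCC = (TP·TN − FP·FN) / √((TP+FP)(TP+FN)(TN+FP)(TN+FN))
Numerator = 9·5 − 1·1 = 44
Denominator = √(10·10·6·6) = √3600 = 60.0000
MCC = 44 / 60.0000 = 0.733

0.733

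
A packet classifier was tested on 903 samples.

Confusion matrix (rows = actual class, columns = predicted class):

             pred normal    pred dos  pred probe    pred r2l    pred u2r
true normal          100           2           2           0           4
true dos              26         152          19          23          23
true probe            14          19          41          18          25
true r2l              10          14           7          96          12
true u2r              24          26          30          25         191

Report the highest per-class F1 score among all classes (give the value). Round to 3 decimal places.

Per-class F1 score (2·TP/(2·TP+FP+FN)):
  normal: TP=100, FP=26+14+10+24=74, FN=2+2+0+4=8 → 200/282 = 0.7092
  dos: TP=152, FP=2+19+14+26=61, FN=26+19+23+23=91 → 304/456 = 0.6667
  probe: TP=41, FP=2+19+7+30=58, FN=14+19+18+25=76 → 82/216 = 0.3796
  r2l: TP=96, FP=0+23+18+25=66, FN=10+14+7+12=43 → 192/301 = 0.6379
  u2r: TP=191, FP=4+23+25+12=64, FN=24+26+30+25=105 → 382/551 = 0.6933
Highest is class 'normal' with F1 score = 0.709.

0.709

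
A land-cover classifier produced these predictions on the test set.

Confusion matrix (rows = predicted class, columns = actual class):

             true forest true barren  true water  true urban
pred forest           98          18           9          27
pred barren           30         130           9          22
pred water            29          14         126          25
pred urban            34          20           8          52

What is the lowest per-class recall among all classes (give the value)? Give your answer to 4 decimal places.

0.4127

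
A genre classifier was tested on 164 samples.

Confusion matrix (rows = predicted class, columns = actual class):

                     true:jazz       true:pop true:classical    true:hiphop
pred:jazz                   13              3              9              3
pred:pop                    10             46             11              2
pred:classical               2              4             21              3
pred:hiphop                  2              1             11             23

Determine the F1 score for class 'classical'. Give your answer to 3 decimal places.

Treat 'classical' as positive and all other classes as negative.
F1 score = 2·TP/(2·TP+FP+FN).
classical: TP=21, FP=2+4+3=9, FN=9+11+11=31 → 42/82 = 0.5122

0.512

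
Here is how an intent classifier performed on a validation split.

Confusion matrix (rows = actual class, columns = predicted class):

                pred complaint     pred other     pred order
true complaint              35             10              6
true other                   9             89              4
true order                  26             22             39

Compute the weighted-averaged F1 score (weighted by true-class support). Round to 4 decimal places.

0.6701

Per-class F1 score (2·TP/(2·TP+FP+FN)):
  complaint: TP=35, FP=9+26=35, FN=10+6=16 → 70/121 = 0.57851
  other: TP=89, FP=10+22=32, FN=9+4=13 → 178/223 = 0.79821
  order: TP=39, FP=6+4=10, FN=26+22=48 → 78/136 = 0.57353
Weighted-F1 score = Σ (supportᵢ/N)·F1 scoreᵢ with N=240: (51/240)·0.57851 + (102/240)·0.79821 + (87/240)·0.57353 = 0.6701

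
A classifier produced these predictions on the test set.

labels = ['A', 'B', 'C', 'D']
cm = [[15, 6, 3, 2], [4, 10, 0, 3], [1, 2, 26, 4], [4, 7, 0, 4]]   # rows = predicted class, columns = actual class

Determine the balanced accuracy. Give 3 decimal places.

Balanced accuracy = mean of per-class recall.
  A: recall = 15/24 = 0.6250
  B: recall = 10/25 = 0.4000
  C: recall = 26/29 = 0.8966
  D: recall = 4/13 = 0.3077
Mean = (0.6250 + 0.4000 + 0.8966 + 0.3077) / 4 = 0.557

0.557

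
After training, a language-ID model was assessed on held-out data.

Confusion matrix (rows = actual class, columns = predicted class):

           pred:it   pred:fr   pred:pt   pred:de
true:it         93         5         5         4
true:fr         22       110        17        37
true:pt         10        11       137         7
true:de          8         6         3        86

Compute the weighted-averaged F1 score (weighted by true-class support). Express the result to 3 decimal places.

0.757

Per-class F1 score (2·TP/(2·TP+FP+FN)):
  it: TP=93, FP=22+10+8=40, FN=5+5+4=14 → 186/240 = 0.7750
  fr: TP=110, FP=5+11+6=22, FN=22+17+37=76 → 220/318 = 0.6918
  pt: TP=137, FP=5+17+3=25, FN=10+11+7=28 → 274/327 = 0.8379
  de: TP=86, FP=4+37+7=48, FN=8+6+3=17 → 172/237 = 0.7257
Weighted-F1 score = Σ (supportᵢ/N)·F1 scoreᵢ with N=561: (107/561)·0.7750 + (186/561)·0.6918 + (165/561)·0.8379 + (103/561)·0.7257 = 0.757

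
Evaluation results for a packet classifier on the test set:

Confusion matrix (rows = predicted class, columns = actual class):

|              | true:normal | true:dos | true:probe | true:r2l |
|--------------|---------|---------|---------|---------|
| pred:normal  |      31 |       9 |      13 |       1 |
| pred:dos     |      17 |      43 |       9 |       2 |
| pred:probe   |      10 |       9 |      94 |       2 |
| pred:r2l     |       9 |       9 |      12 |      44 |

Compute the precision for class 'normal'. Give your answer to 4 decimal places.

0.5741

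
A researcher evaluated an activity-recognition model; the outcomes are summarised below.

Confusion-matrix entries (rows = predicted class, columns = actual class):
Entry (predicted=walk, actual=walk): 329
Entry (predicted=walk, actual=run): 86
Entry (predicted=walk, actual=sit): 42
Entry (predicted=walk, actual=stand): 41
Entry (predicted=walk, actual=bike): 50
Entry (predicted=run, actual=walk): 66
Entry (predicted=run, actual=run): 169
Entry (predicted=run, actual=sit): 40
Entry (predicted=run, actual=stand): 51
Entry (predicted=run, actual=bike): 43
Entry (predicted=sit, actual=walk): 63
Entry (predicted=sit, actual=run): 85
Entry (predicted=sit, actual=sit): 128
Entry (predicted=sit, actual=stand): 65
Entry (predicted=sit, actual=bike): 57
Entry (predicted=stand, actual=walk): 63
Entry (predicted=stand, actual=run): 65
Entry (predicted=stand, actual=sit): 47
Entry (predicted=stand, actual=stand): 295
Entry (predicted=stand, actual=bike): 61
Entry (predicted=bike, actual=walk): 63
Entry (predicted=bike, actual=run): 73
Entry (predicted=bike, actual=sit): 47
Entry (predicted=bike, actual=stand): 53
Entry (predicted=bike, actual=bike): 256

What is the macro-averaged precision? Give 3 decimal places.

0.491

Per-class precision (TP/(TP+FP)):
  walk: TP=329, FP=86+42+41+50=219 → 329/548 = 0.6004
  run: TP=169, FP=66+40+51+43=200 → 169/369 = 0.4580
  sit: TP=128, FP=63+85+65+57=270 → 128/398 = 0.3216
  stand: TP=295, FP=63+65+47+61=236 → 295/531 = 0.5556
  bike: TP=256, FP=63+73+47+53=236 → 256/492 = 0.5203
Macro-precision = mean = (0.6004 + 0.4580 + 0.3216 + 0.5556 + 0.5203) / 5 = 0.491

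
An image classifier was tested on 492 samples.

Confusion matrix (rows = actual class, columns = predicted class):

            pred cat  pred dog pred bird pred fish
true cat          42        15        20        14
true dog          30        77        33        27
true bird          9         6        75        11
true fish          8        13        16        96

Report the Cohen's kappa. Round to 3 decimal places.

Observed agreement pₒ = trace/N = 290/492 = 0.5894
Expected agreement pₑ = Σ (rowᵢ·colᵢ)/N² = (91·89 + 167·111 + 101·144 + 133·148)/492² = 0.2514
κ = (pₒ − pₑ)/(1 − pₑ) = (0.5894 − 0.2514)/(1 − 0.2514) = 0.452

0.452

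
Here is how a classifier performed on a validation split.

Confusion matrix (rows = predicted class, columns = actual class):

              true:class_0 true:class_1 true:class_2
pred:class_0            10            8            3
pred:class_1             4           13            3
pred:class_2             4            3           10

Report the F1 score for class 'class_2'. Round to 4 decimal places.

Treat 'class_2' as positive and all other classes as negative.
F1 score = 2·TP/(2·TP+FP+FN).
class_2: TP=10, FP=4+3=7, FN=3+3=6 → 20/33 = 0.60606

0.6061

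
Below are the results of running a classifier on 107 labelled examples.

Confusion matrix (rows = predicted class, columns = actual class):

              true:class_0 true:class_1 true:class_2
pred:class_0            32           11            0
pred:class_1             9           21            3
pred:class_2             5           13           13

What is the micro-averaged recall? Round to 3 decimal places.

Micro-averaging pools counts across classes: ΣTP=66, ΣFP=41, ΣFN=41.
Micro-recall = TP/(TP+FN) on pooled counts = 0.617 (equals overall accuracy in single-label multiclass).

0.617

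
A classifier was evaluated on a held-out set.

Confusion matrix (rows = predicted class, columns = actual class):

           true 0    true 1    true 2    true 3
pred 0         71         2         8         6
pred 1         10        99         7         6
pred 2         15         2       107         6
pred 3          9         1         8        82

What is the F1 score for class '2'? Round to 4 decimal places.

0.8231

Treat '2' as positive and all other classes as negative.
F1 score = 2·TP/(2·TP+FP+FN).
2: TP=107, FP=15+2+6=23, FN=8+7+8=23 → 214/260 = 0.82308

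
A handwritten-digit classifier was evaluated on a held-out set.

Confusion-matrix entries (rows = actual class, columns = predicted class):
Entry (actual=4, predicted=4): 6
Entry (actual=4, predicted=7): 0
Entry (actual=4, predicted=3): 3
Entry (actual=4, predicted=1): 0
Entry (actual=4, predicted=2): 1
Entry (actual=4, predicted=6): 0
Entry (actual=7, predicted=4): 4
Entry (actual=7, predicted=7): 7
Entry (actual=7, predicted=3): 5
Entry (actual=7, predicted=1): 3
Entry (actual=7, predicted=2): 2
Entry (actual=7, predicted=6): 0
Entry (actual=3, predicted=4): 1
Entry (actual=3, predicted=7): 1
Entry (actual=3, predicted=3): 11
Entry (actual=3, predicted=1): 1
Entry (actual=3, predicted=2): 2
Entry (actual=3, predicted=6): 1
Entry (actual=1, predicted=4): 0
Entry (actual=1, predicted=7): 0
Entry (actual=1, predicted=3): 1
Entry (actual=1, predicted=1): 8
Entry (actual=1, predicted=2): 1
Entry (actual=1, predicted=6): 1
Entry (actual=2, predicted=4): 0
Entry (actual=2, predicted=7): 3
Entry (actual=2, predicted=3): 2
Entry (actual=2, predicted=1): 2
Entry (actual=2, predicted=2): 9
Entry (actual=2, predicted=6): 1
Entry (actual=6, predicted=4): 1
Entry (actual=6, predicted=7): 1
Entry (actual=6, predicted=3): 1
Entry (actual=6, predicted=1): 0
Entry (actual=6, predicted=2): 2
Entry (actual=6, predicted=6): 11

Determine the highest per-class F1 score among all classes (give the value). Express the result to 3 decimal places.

0.733

Per-class F1 score (2·TP/(2·TP+FP+FN)):
  4: TP=6, FP=4+1+0+0+1=6, FN=0+3+0+1+0=4 → 12/22 = 0.5455
  7: TP=7, FP=0+1+0+3+1=5, FN=4+5+3+2+0=14 → 14/33 = 0.4242
  3: TP=11, FP=3+5+1+2+1=12, FN=1+1+1+2+1=6 → 22/40 = 0.5500
  1: TP=8, FP=0+3+1+2+0=6, FN=0+0+1+1+1=3 → 16/25 = 0.6400
  2: TP=9, FP=1+2+2+1+2=8, FN=0+3+2+2+1=8 → 18/34 = 0.5294
  6: TP=11, FP=0+0+1+1+1=3, FN=1+1+1+0+2=5 → 22/30 = 0.7333
Highest is class '6' with F1 score = 0.733.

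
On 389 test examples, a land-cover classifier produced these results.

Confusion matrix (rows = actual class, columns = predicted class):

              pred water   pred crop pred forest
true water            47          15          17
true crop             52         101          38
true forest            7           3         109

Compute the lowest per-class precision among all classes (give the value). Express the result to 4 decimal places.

0.4434

Per-class precision (TP/(TP+FP)):
  water: TP=47, FP=52+7=59 → 47/106 = 0.44340
  crop: TP=101, FP=15+3=18 → 101/119 = 0.84874
  forest: TP=109, FP=17+38=55 → 109/164 = 0.66463
Lowest is class 'water' with precision = 0.4434.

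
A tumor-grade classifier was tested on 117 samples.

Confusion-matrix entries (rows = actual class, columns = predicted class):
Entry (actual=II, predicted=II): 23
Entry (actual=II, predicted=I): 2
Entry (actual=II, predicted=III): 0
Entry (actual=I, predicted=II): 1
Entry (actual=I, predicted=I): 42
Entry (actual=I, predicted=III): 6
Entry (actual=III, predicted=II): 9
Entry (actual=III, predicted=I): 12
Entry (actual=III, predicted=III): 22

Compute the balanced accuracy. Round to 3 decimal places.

0.763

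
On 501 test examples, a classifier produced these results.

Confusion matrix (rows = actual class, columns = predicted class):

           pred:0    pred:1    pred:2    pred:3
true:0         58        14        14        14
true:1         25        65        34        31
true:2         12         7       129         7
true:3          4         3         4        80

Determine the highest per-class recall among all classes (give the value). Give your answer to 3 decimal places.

0.879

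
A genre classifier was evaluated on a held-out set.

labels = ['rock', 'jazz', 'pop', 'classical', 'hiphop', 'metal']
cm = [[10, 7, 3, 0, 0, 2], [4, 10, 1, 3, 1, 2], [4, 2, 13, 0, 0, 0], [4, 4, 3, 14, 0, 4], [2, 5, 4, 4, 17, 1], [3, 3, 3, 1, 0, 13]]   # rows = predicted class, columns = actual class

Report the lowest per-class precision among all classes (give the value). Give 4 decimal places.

Per-class precision (TP/(TP+FP)):
  rock: TP=10, FP=7+3+0+0+2=12 → 10/22 = 0.45455
  jazz: TP=10, FP=4+1+3+1+2=11 → 10/21 = 0.47619
  pop: TP=13, FP=4+2+0+0+0=6 → 13/19 = 0.68421
  classical: TP=14, FP=4+4+3+0+4=15 → 14/29 = 0.48276
  hiphop: TP=17, FP=2+5+4+4+1=16 → 17/33 = 0.51515
  metal: TP=13, FP=3+3+3+1+0=10 → 13/23 = 0.56522
Lowest is class 'rock' with precision = 0.4545.

0.4545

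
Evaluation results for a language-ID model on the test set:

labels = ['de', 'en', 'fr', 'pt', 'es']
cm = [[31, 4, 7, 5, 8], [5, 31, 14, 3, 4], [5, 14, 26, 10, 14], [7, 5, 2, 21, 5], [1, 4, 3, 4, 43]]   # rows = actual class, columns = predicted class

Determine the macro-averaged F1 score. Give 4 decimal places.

0.5475

Per-class F1 score (2·TP/(2·TP+FP+FN)):
  de: TP=31, FP=5+5+7+1=18, FN=4+7+5+8=24 → 62/104 = 0.59615
  en: TP=31, FP=4+14+5+4=27, FN=5+14+3+4=26 → 62/115 = 0.53913
  fr: TP=26, FP=7+14+2+3=26, FN=5+14+10+14=43 → 52/121 = 0.42975
  pt: TP=21, FP=5+3+10+4=22, FN=7+5+2+5=19 → 42/83 = 0.50602
  es: TP=43, FP=8+4+14+5=31, FN=1+4+3+4=12 → 86/129 = 0.66667
Macro-F1 score = mean = (0.59615 + 0.53913 + 0.42975 + 0.50602 + 0.66667) / 5 = 0.5475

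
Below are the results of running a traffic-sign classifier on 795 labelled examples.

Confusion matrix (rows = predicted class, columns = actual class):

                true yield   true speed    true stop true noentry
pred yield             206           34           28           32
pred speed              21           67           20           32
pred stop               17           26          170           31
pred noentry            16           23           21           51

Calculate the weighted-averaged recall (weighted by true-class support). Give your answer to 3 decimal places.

0.621

Per-class recall (TP/(TP+FN)):
  yield: TP=206, FN=21+17+16=54 → 206/260 = 0.7923
  speed: TP=67, FN=34+26+23=83 → 67/150 = 0.4467
  stop: TP=170, FN=28+20+21=69 → 170/239 = 0.7113
  noentry: TP=51, FN=32+32+31=95 → 51/146 = 0.3493
Weighted-recall = Σ (supportᵢ/N)·recallᵢ with N=795: (260/795)·0.7923 + (150/795)·0.4467 + (239/795)·0.7113 + (146/795)·0.3493 = 0.621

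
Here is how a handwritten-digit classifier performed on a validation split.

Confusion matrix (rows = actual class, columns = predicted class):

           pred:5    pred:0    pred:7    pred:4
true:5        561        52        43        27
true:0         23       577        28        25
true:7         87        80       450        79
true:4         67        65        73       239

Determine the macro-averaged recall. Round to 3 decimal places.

Per-class recall (TP/(TP+FN)):
  5: TP=561, FN=52+43+27=122 → 561/683 = 0.8214
  0: TP=577, FN=23+28+25=76 → 577/653 = 0.8836
  7: TP=450, FN=87+80+79=246 → 450/696 = 0.6466
  4: TP=239, FN=67+65+73=205 → 239/444 = 0.5383
Macro-recall = mean = (0.8214 + 0.8836 + 0.6466 + 0.5383) / 4 = 0.722

0.722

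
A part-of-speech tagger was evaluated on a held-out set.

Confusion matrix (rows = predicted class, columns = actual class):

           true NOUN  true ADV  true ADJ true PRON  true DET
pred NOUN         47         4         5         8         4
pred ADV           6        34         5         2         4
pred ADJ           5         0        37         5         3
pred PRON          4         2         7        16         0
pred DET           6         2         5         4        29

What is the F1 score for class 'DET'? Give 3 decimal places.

0.674

F1 score = 2·TP/(2·TP+FP+FN).
DET: TP=29, FP=6+2+5+4=17, FN=4+4+3+0=11 → 58/86 = 0.6744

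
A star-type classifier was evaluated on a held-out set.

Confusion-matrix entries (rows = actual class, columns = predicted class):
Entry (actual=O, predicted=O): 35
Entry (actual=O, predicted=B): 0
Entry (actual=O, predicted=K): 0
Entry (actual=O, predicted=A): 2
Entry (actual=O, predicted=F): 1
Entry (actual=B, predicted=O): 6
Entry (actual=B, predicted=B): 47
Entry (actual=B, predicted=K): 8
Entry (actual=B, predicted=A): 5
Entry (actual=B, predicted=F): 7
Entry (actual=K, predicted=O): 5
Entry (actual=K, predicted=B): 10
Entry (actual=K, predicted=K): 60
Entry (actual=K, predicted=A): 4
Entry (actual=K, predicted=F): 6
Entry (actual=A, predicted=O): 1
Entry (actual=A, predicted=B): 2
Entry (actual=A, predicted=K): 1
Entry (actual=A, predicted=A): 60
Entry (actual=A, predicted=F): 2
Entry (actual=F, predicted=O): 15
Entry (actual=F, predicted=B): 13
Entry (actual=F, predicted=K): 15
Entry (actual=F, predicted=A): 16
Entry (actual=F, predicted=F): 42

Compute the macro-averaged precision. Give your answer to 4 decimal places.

Per-class precision (TP/(TP+FP)):
  O: TP=35, FP=6+5+1+15=27 → 35/62 = 0.56452
  B: TP=47, FP=0+10+2+13=25 → 47/72 = 0.65278
  K: TP=60, FP=0+8+1+15=24 → 60/84 = 0.71429
  A: TP=60, FP=2+5+4+16=27 → 60/87 = 0.68966
  F: TP=42, FP=1+7+6+2=16 → 42/58 = 0.72414
Macro-precision = mean = (0.56452 + 0.65278 + 0.71429 + 0.68966 + 0.72414) / 5 = 0.6691

0.6691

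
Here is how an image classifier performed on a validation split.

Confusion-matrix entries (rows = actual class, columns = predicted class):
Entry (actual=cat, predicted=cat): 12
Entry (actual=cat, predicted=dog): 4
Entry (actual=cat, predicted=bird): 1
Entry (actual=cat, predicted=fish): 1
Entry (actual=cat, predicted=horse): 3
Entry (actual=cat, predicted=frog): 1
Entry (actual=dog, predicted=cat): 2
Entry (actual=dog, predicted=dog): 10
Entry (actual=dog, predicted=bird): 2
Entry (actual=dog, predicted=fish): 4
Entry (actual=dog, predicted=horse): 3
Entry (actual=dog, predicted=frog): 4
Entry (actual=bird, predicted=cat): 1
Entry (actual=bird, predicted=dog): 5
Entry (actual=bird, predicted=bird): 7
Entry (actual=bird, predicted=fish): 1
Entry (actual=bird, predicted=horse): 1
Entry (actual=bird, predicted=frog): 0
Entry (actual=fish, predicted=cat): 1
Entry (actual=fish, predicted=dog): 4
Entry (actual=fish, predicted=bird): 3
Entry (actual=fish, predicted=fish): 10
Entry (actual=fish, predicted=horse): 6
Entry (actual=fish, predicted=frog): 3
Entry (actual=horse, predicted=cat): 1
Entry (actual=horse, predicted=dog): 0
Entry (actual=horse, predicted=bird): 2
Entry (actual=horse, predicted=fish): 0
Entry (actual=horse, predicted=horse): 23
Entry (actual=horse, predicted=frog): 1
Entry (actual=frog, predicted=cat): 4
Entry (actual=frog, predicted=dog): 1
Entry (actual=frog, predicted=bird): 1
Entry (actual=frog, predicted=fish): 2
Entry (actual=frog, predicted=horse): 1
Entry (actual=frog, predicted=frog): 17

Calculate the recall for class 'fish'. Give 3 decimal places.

Take TP from the diagonal, FP from the rest of the 'fish' prediction marginal, FN from the rest of the 'fish' actual marginal.
recall = TP/(TP+FN).
fish: TP=10, FN=1+4+3+6+3=17 → 10/27 = 0.3704

0.370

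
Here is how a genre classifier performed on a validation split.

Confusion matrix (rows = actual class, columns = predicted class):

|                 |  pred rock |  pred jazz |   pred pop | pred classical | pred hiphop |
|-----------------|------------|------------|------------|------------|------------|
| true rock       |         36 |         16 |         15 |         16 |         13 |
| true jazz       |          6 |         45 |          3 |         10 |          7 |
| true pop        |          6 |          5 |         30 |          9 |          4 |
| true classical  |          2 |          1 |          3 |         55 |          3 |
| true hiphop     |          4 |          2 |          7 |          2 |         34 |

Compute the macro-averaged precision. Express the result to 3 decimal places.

Per-class precision (TP/(TP+FP)):
  rock: TP=36, FP=6+6+2+4=18 → 36/54 = 0.6667
  jazz: TP=45, FP=16+5+1+2=24 → 45/69 = 0.6522
  pop: TP=30, FP=15+3+3+7=28 → 30/58 = 0.5172
  classical: TP=55, FP=16+10+9+2=37 → 55/92 = 0.5978
  hiphop: TP=34, FP=13+7+4+3=27 → 34/61 = 0.5574
Macro-precision = mean = (0.6667 + 0.6522 + 0.5172 + 0.5978 + 0.5574) / 5 = 0.598

0.598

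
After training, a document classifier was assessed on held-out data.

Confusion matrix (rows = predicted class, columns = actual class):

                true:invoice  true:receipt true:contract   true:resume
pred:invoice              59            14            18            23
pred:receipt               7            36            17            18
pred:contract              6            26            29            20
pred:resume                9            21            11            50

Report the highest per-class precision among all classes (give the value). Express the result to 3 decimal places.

Per-class precision (TP/(TP+FP)):
  invoice: TP=59, FP=14+18+23=55 → 59/114 = 0.5175
  receipt: TP=36, FP=7+17+18=42 → 36/78 = 0.4615
  contract: TP=29, FP=6+26+20=52 → 29/81 = 0.3580
  resume: TP=50, FP=9+21+11=41 → 50/91 = 0.5495
Highest is class 'resume' with precision = 0.549.

0.549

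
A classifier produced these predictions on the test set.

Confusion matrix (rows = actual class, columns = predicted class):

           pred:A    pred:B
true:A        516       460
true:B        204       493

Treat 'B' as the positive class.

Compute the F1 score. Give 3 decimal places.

Precision = TP/(TP+FP) = 493/953 = 0.5173
Recall = TP/(TP+FN) = 493/697 = 0.7073
F1 = 2·TP/(2·TP+FP+FN) = 986/1650 = 0.598

0.598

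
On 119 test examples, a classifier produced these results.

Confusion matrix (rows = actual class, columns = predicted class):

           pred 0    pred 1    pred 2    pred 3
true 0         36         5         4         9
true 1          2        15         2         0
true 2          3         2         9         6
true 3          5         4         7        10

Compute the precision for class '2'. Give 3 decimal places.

0.409

precision = TP/(TP+FP).
2: TP=9, FP=4+2+7=13 → 9/22 = 0.4091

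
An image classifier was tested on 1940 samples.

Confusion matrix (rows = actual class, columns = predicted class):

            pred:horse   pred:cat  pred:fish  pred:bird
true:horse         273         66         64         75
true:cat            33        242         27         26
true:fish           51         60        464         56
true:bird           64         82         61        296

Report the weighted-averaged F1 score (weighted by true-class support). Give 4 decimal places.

0.6574

Per-class F1 score (2·TP/(2·TP+FP+FN)):
  horse: TP=273, FP=33+51+64=148, FN=66+64+75=205 → 546/899 = 0.60734
  cat: TP=242, FP=66+60+82=208, FN=33+27+26=86 → 484/778 = 0.62211
  fish: TP=464, FP=64+27+61=152, FN=51+60+56=167 → 928/1247 = 0.74419
  bird: TP=296, FP=75+26+56=157, FN=64+82+61=207 → 592/956 = 0.61925
Weighted-F1 score = Σ (supportᵢ/N)·F1 scoreᵢ with N=1940: (478/1940)·0.60734 + (328/1940)·0.62211 + (631/1940)·0.74419 + (503/1940)·0.61925 = 0.6574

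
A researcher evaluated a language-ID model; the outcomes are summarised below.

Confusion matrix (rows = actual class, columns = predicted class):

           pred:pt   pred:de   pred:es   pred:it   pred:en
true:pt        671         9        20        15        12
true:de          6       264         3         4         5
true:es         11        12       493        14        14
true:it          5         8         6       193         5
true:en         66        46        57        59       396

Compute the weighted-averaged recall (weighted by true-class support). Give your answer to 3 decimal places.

Per-class recall (TP/(TP+FN)):
  pt: TP=671, FN=9+20+15+12=56 → 671/727 = 0.9230
  de: TP=264, FN=6+3+4+5=18 → 264/282 = 0.9362
  es: TP=493, FN=11+12+14+14=51 → 493/544 = 0.9063
  it: TP=193, FN=5+8+6+5=24 → 193/217 = 0.8894
  en: TP=396, FN=66+46+57+59=228 → 396/624 = 0.6346
Weighted-recall = Σ (supportᵢ/N)·recallᵢ with N=2394: (727/2394)·0.9230 + (282/2394)·0.9362 + (544/2394)·0.9063 + (217/2394)·0.8894 + (624/2394)·0.6346 = 0.843

0.843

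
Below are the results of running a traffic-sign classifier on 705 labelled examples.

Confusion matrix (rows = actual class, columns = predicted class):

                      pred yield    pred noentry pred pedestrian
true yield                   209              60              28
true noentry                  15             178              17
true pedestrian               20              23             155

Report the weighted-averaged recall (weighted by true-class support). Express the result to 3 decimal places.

Per-class recall (TP/(TP+FN)):
  yield: TP=209, FN=60+28=88 → 209/297 = 0.7037
  noentry: TP=178, FN=15+17=32 → 178/210 = 0.8476
  pedestrian: TP=155, FN=20+23=43 → 155/198 = 0.7828
Weighted-recall = Σ (supportᵢ/N)·recallᵢ with N=705: (297/705)·0.7037 + (210/705)·0.8476 + (198/705)·0.7828 = 0.769

0.769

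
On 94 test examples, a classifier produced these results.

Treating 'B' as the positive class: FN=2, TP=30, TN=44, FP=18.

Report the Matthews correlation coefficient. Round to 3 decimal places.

0.613

MCC = (TP·TN − FP·FN) / √((TP+FP)(TP+FN)(TN+FP)(TN+FN))
Numerator = 30·44 − 18·2 = 1284
Denominator = √(48·32·62·46) = √4380672 = 2093.0055
MCC = 1284 / 2093.0055 = 0.613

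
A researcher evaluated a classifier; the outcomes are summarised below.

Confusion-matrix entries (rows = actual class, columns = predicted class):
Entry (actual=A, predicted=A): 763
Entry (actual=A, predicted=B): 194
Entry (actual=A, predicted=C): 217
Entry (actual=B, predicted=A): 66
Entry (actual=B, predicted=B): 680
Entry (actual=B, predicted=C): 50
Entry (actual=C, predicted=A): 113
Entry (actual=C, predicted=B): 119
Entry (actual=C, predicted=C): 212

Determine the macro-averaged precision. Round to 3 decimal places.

Per-class precision (TP/(TP+FP)):
  A: TP=763, FP=66+113=179 → 763/942 = 0.8100
  B: TP=680, FP=194+119=313 → 680/993 = 0.6848
  C: TP=212, FP=217+50=267 → 212/479 = 0.4426
Macro-precision = mean = (0.8100 + 0.6848 + 0.4426) / 3 = 0.646

0.646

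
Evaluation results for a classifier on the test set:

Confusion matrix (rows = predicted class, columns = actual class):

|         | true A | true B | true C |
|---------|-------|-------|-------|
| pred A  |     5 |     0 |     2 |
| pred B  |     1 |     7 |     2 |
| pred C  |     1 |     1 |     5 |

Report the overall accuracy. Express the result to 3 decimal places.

0.708

Accuracy = trace / total = (5+7+5=17) / 24 = 17/24 = 0.708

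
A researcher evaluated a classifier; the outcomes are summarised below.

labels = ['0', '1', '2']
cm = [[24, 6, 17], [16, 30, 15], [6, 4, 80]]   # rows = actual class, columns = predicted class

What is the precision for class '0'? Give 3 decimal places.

0.522

precision = TP/(TP+FP).
0: TP=24, FP=16+6=22 → 24/46 = 0.5217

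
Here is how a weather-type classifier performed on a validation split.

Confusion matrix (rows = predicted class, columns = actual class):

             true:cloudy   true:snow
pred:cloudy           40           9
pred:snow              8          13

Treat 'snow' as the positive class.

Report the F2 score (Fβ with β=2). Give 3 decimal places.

0.596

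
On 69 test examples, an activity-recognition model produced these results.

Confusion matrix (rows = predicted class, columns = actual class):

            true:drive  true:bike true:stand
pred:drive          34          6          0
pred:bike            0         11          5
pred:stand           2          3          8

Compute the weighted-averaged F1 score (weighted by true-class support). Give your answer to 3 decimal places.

Per-class F1 score (2·TP/(2·TP+FP+FN)):
  drive: TP=34, FP=6+0=6, FN=0+2=2 → 68/76 = 0.8947
  bike: TP=11, FP=0+5=5, FN=6+3=9 → 22/36 = 0.6111
  stand: TP=8, FP=2+3=5, FN=0+5=5 → 16/26 = 0.6154
Weighted-F1 score = Σ (supportᵢ/N)·F1 scoreᵢ with N=69: (36/69)·0.8947 + (20/69)·0.6111 + (13/69)·0.6154 = 0.760

0.760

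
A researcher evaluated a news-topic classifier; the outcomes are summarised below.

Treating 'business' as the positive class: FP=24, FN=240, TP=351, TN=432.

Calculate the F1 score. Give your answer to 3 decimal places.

Precision = TP/(TP+FP) = 351/375 = 0.9360
Recall = TP/(TP+FN) = 351/591 = 0.5939
F1 = 2·TP/(2·TP+FP+FN) = 702/966 = 0.727

0.727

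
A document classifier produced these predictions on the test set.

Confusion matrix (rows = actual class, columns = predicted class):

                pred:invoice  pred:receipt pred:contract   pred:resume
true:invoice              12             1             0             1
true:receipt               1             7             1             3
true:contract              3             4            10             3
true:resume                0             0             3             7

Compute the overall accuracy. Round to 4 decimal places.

Accuracy = trace / total = (12+7+10+7=36) / 56 = 36/56 = 0.6429

0.6429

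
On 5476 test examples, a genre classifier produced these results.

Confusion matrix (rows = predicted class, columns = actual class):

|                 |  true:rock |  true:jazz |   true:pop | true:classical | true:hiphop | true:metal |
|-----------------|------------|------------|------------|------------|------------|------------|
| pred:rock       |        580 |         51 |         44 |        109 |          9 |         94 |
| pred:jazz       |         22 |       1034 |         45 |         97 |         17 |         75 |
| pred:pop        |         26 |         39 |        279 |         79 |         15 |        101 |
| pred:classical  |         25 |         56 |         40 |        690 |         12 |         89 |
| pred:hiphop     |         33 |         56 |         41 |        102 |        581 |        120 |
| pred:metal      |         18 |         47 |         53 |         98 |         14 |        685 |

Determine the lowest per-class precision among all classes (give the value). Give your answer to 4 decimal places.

Per-class precision (TP/(TP+FP)):
  rock: TP=580, FP=51+44+109+9+94=307 → 580/887 = 0.65389
  jazz: TP=1034, FP=22+45+97+17+75=256 → 1034/1290 = 0.80155
  pop: TP=279, FP=26+39+79+15+101=260 → 279/539 = 0.51763
  classical: TP=690, FP=25+56+40+12+89=222 → 690/912 = 0.75658
  hiphop: TP=581, FP=33+56+41+102+120=352 → 581/933 = 0.62272
  metal: TP=685, FP=18+47+53+98+14=230 → 685/915 = 0.74863
Lowest is class 'pop' with precision = 0.5176.

0.5176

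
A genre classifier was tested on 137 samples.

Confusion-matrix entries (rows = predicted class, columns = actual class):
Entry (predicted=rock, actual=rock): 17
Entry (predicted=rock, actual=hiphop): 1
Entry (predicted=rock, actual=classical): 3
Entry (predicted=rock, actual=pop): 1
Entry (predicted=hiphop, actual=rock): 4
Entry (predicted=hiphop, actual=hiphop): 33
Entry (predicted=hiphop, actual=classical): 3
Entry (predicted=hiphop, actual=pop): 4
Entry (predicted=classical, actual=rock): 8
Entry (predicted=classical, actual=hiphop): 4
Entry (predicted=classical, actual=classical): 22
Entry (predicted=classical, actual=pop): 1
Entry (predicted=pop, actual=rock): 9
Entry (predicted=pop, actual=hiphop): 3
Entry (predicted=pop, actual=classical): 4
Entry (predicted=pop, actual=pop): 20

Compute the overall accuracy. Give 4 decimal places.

0.6715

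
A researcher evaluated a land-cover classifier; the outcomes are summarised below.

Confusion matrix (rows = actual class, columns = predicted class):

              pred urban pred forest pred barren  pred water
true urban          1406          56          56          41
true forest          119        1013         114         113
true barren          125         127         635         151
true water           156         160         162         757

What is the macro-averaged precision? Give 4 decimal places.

0.7238

Per-class precision (TP/(TP+FP)):
  urban: TP=1406, FP=119+125+156=400 → 1406/1806 = 0.77852
  forest: TP=1013, FP=56+127+160=343 → 1013/1356 = 0.74705
  barren: TP=635, FP=56+114+162=332 → 635/967 = 0.65667
  water: TP=757, FP=41+113+151=305 → 757/1062 = 0.71281
Macro-precision = mean = (0.77852 + 0.74705 + 0.65667 + 0.71281) / 4 = 0.7238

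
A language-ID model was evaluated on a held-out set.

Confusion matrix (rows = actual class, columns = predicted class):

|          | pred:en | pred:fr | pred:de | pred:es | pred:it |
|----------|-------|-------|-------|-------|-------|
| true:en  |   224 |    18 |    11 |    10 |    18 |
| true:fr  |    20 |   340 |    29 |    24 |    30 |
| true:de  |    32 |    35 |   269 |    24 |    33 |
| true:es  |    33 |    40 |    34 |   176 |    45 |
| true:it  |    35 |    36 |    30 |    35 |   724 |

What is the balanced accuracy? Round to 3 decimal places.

0.726

Balanced accuracy = mean of per-class recall.
  en: recall = 224/281 = 0.7972
  fr: recall = 340/443 = 0.7675
  de: recall = 269/393 = 0.6845
  es: recall = 176/328 = 0.5366
  it: recall = 724/860 = 0.8419
Mean = (0.7972 + 0.7675 + 0.6845 + 0.5366 + 0.8419) / 5 = 0.726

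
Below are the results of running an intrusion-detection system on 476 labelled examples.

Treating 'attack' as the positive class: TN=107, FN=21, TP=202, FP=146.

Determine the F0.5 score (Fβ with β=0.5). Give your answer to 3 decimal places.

0.625

Fβ = (1+β²)·TP / ((1+β²)·TP + β²·FN + FP), with β²=1/4
= 1.25·202 / (1.25·202 + 0.25·21 + 146) = 0.625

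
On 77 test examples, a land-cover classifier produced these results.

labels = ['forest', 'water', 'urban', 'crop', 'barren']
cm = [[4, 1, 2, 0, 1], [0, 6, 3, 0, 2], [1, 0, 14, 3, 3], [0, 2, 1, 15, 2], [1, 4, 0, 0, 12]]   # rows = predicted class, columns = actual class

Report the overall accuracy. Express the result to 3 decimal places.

Accuracy = trace / total = (4+6+14+15+12=51) / 77 = 51/77 = 0.662

0.662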